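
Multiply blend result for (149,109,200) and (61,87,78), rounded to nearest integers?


Multiply: C = A×B/255, rounded to nearest integer
R: 149×61/255 = 9089/255 ≈ 35.643 → 36
G: 109×87/255 = 9483/255 ≈ 37.188 → 37
B: 200×78/255 = 15600/255 ≈ 61.176 → 61
= RGB(36, 37, 61)


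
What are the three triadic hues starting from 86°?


Triadic: equally spaced at 120° intervals
H1 = 86°
H2 = (86 + 120) mod 360 = 206°
H3 = (86 + 240) mod 360 = 326°
Triadic = 86°, 206°, 326°


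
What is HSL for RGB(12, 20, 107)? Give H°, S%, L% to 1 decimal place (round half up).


Normalize: R'=12/255≈0.0471, G'=20/255≈0.0784, B'=107/255≈0.4196
Max=107/255, Min=12/255, Δ=Max-Min=95/255
L = (Max+Min)/2 = (107+12)/510 = 119/510 = 0.23333… → L = 23.3%
L ≤ 0.5 → S = Δ/(Max+Min) = 95/(107+12) = 95/119 = 0.79831… → S = 79.8%
(the 1/255 factors cancel in S and H, so raw channel differences can be used)
Max is B' → H = 60 × ((R-G)/Δ + 4) = 60 × ((12-20)/95 + 4)
  -8/95 + 4 = -0.0842… + 4 = 3.9157…
  H = 60 × 3.9157… = 234.947…° → H = 234.9°
= HSL(234.9°, 79.8%, 23.3%)


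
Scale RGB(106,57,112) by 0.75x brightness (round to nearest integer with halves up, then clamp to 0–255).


Multiply each channel by 0.75, round half up, clamp to [0, 255]
R: 106×0.75 = 79.5 → round → 80
G: 57×0.75 = 42.75 → round → 43
B: 112×0.75 = 84
= RGB(80, 43, 84)


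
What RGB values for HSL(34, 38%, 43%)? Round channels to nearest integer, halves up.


H=34°, S=0.38, L=0.43
C = (1-|2L-1|)×S = (1-|-0.14|)×0.38 = 0.3268
H' = H/60 = 34/60 ≈ 0.5667; X = C×(1-|H' mod 2 - 1|) ≈ 0.1852
m = L - C/2 = 0.43 - 0.1634 = 0.2666
Sector ⌊H'⌋ = 0 → (R',G',B') = (0.3268, ≈0.1852, 0.0)
RGB = ((R'+m)×255, (G'+m)×255, (B'+m)×255) = (151.317, 115.2056, 67.983)
Round half up → RGB(151, 115, 68)


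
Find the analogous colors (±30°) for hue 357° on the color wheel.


Base hue: 357°
Left analog: (357 - 30) mod 360 = 327°
Right analog: (357 + 30) mod 360 = 27°
Analogous hues = 327° and 27°


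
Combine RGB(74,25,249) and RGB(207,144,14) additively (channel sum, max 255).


Additive: each channel = min(255, C₁+C₂)
R: 74+207 = 281 → 255
G: 25+144 = 169 → 169
B: 249+14 = 263 → 255
= RGB(255, 169, 255)


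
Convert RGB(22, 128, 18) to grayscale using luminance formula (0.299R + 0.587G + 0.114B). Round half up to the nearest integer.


Gray = 0.299×R + 0.587×G + 0.114×B
Gray = 0.299×22 + 0.587×128 + 0.114×18
Gray = 6.578 + 75.136 + 2.052
Gray = 83.766 → round half up → 84
Gray = 84


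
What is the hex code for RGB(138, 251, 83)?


R = 138 → 8A (hex)
G = 251 → FB (hex)
B = 83 → 53 (hex)
Hex = #8AFB53


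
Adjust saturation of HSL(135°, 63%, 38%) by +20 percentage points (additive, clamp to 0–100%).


Original S = 63%
Adjustment = +20 percentage points
New S = 63 + (20) = 83
Clamp to [0, 100] → 83
= HSL(135°, 83%, 38%)


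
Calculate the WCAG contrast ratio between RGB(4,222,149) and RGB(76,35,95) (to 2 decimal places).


Linearize each sRGB channel c=v/255: c/12.92 if c ≤ 0.04045 else ((c+0.055)/1.055)^2.4
L = 0.2126×R_lin + 0.7152×G_lin + 0.0722×B_lin
Color 1 (4,222,149):
  R=4: 4/255≈0.0157 ≤ 0.04045 → 0.0157/12.92 ≈ 0.00121
  G=222: 222/255≈0.8706 > 0.04045 → ((0.8706+0.055)/1.055)^2.4 ≈ 0.73046
  B=149: 149/255≈0.5843 > 0.04045 → ((0.5843+0.055)/1.055)^2.4 ≈ 0.30054
  L1 = 0.2126×0.00121 + 0.7152×0.73046 + 0.0722×0.30054 ≈ 0.54438
Color 2 (76,35,95):
  R=76: 76/255≈0.2980 > 0.04045 → ((0.2980+0.055)/1.055)^2.4 ≈ 0.07227
  G=35: 35/255≈0.1373 > 0.04045 → ((0.1373+0.055)/1.055)^2.4 ≈ 0.01681
  B=95: 95/255≈0.3725 > 0.04045 → ((0.3725+0.055)/1.055)^2.4 ≈ 0.11444
  L2 = 0.2126×0.07227 + 0.7152×0.01681 + 0.0722×0.11444 ≈ 0.03565
Lighter = 0.54438, Darker = 0.03565
Ratio = (L_lighter + 0.05) / (L_darker + 0.05)
Ratio = (0.54438 + 0.05) / (0.03565 + 0.05) = 0.59438 / 0.08565 ≈ 6.9398
Ratio ≈ 6.94:1


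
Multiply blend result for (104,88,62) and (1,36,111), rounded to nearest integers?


Multiply: C = A×B/255, rounded to nearest integer
R: 104×1/255 = 104/255 ≈ 0.408 → 0
G: 88×36/255 = 3168/255 ≈ 12.424 → 12
B: 62×111/255 = 6882/255 ≈ 26.988 → 27
= RGB(0, 12, 27)


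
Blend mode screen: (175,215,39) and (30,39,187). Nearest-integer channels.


Screen: C = 255 - (255-A)×(255-B)/255, rounded to nearest integer
R: 255 - (255-175)×(255-30)/255 = 255 - 18000/255 ≈ 255 - 70.588 = 184.412 → 184
G: 255 - (255-215)×(255-39)/255 = 255 - 8640/255 ≈ 255 - 33.882 = 221.118 → 221
B: 255 - (255-39)×(255-187)/255 = 255 - 14688/255 ≈ 255 - 57.600 = 197.400 → 197
= RGB(184, 221, 197)


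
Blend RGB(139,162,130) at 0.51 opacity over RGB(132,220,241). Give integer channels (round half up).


C = α×F + (1-α)×B, with 1-α = 0.49
R: 0.51×139 + 0.49×132 = 70.89 + 64.68 = 135.57 → 136
G: 0.51×162 + 0.49×220 = 82.62 + 107.80 = 190.42 → 190
B: 0.51×130 + 0.49×241 = 66.30 + 118.09 = 184.39 → 184
= RGB(136, 190, 184)


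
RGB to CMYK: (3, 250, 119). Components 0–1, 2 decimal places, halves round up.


R'=3/255≈0.0118, G'=250/255≈0.9804, B'=119/255≈0.4667
K = 1 - max(R',G',B') = 1 - 250/255 = 5/255 = 0.01960… → 0.02
(1-R'-K)/(1-K) simplifies to (max-R)/max with max = 250:
C = (250-3)/250 = 247/250 = 0.988 → 0.99
M = (250-250)/250 = 0/250 = 0 → 0.00
Y = (250-119)/250 = 131/250 = 0.524 → 0.52
= CMYK(0.99, 0.00, 0.52, 0.02)


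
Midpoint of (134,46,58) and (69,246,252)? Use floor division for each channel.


Midpoint: each channel = ⌊(C₁+C₂)/2⌋
R: ⌊(134+69)/2⌋ = 101
G: ⌊(46+246)/2⌋ = 146
B: ⌊(58+252)/2⌋ = 155
= RGB(101, 146, 155)


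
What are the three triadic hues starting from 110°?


Triadic: equally spaced at 120° intervals
H1 = 110°
H2 = (110 + 120) mod 360 = 230°
H3 = (110 + 240) mod 360 = 350°
Triadic = 110°, 230°, 350°


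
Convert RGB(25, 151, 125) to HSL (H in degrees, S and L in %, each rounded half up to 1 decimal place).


Normalize: R'=25/255≈0.0980, G'=151/255≈0.5922, B'=125/255≈0.4902
Max=151/255, Min=25/255, Δ=Max-Min=126/255
L = (Max+Min)/2 = (151+25)/510 = 176/510 = 0.34509… → L = 34.5%
L ≤ 0.5 → S = Δ/(Max+Min) = 126/(151+25) = 126/176 = 0.71590… → S = 71.6%
(the 1/255 factors cancel in S and H, so raw channel differences can be used)
Max is G' → H = 60 × ((B-R)/Δ + 2) = 60 × ((125-25)/126 + 2)
  100/126 + 2 = 0.7936… + 2 = 2.7936…
  H = 60 × 2.7936… = 167.619…° → H = 167.6°
= HSL(167.6°, 71.6%, 34.5%)


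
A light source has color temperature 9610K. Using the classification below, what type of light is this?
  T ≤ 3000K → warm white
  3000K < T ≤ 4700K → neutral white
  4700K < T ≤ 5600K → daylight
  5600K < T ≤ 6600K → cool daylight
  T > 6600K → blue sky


Temperature: 9610K
9610K > 6600K → blue sky
Classification: blue sky


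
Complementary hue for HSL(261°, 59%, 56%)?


Complement = opposite side of color wheel = hue + 180°
H' = (261 + 180) mod 360 = 81°
S and L unchanged.
= HSL(81°, 59%, 56%)


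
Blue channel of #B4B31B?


Color: #B4B31B
R = B4 = 180
G = B3 = 179
B = 1B = 27
Blue = 27


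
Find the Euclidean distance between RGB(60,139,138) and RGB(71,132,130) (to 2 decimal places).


d = √[(R₁-R₂)² + (G₁-G₂)² + (B₁-B₂)²]
d = √[(60-71)² + (139-132)² + (138-130)²]
d = √[121 + 49 + 64]
d = √234
d ≈ 15.30


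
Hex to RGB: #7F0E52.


7F → 127 (R)
0E → 14 (G)
52 → 82 (B)
= RGB(127, 14, 82)


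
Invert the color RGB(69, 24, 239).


Invert: (255-R, 255-G, 255-B)
R: 255-69 = 186
G: 255-24 = 231
B: 255-239 = 16
= RGB(186, 231, 16)


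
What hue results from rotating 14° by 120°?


New hue = (H + rotation) mod 360
New hue = (14 + 120) mod 360
= 134 mod 360
= 134°


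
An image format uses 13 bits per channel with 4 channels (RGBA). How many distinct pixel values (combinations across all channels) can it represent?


Total bits = 13 bits/channel × 4 channels = 52 bits
Distinct pixel values = 2^52
= 4,503,599,627,370,496 pixel values


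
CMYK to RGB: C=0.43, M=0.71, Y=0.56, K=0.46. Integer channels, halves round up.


R = 255 × (1-C) × (1-K) = 255 × 0.57 × 0.54 = 78.489 → 78
G = 255 × (1-M) × (1-K) = 255 × 0.29 × 0.54 = 39.933 → 40
B = 255 × (1-Y) × (1-K) = 255 × 0.44 × 0.54 = 60.588 → 61
= RGB(78, 40, 61)


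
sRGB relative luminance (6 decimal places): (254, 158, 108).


Linearize each channel (sRGB transfer function): c = v/255; c_lin = c/12.92 if c ≤ 0.04045, else ((c+0.055)/1.055)^2.4
  R: 254/255 ≈ 0.996078 > 0.04045 → ((0.996078+0.055)/1.055)^2.4 ≈ 0.991102
  G: 158/255 ≈ 0.619608 > 0.04045 → ((0.619608+0.055)/1.055)^2.4 ≈ 0.341914
  B: 108/255 ≈ 0.423529 > 0.04045 → ((0.423529+0.055)/1.055)^2.4 ≈ 0.149960
R_lin = 0.991102, G_lin = 0.341914, B_lin = 0.149960
L = 0.2126×R + 0.7152×G + 0.0722×B
L = 0.2126×0.991102 + 0.7152×0.341914 + 0.0722×0.149960
L ≈ 0.466073


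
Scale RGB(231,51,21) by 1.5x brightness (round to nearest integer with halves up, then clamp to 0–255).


Multiply each channel by 1.5, round half up, clamp to [0, 255]
R: 231×1.5 = 346.5 → round → 347 → clamp → 255
G: 51×1.5 = 76.5 → round → 77
B: 21×1.5 = 31.5 → round → 32
= RGB(255, 77, 32)


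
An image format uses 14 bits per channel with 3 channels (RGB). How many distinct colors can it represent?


Total bits = 14 bits/channel × 3 channels = 42 bits
Distinct colors = 2^42
= 4,398,046,511,104 colors


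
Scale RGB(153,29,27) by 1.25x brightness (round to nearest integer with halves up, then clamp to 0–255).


Multiply each channel by 1.25, round half up, clamp to [0, 255]
R: 153×1.25 = 191.25 → round → 191
G: 29×1.25 = 36.25 → round → 36
B: 27×1.25 = 33.75 → round → 34
= RGB(191, 36, 34)


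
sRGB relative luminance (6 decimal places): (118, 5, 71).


Linearize each channel (sRGB transfer function): c = v/255; c_lin = c/12.92 if c ≤ 0.04045, else ((c+0.055)/1.055)^2.4
  R: 118/255 ≈ 0.462745 > 0.04045 → ((0.462745+0.055)/1.055)^2.4 ≈ 0.181164
  G: 5/255 ≈ 0.019608 ≤ 0.04045 → 0.019608/12.92 ≈ 0.001518
  B: 71/255 ≈ 0.278431 > 0.04045 → ((0.278431+0.055)/1.055)^2.4 ≈ 0.063010
R_lin = 0.181164, G_lin = 0.001518, B_lin = 0.063010
L = 0.2126×R + 0.7152×G + 0.0722×B
L = 0.2126×0.181164 + 0.7152×0.001518 + 0.0722×0.063010
L ≈ 0.044150


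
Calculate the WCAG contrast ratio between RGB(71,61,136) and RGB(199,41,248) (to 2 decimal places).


Linearize each sRGB channel c=v/255: c/12.92 if c ≤ 0.04045 else ((c+0.055)/1.055)^2.4
L = 0.2126×R_lin + 0.7152×G_lin + 0.0722×B_lin
Color 1 (71,61,136):
  R=71: 71/255≈0.2784 > 0.04045 → ((0.2784+0.055)/1.055)^2.4 ≈ 0.06301
  G=61: 61/255≈0.2392 > 0.04045 → ((0.2392+0.055)/1.055)^2.4 ≈ 0.04667
  B=136: 136/255≈0.5333 > 0.04045 → ((0.5333+0.055)/1.055)^2.4 ≈ 0.24620
  L1 = 0.2126×0.06301 + 0.7152×0.04667 + 0.0722×0.24620 ≈ 0.06455
Color 2 (199,41,248):
  R=199: 199/255≈0.7804 > 0.04045 → ((0.7804+0.055)/1.055)^2.4 ≈ 0.57112
  G=41: 41/255≈0.1608 > 0.04045 → ((0.1608+0.055)/1.055)^2.4 ≈ 0.02217
  B=248: 248/255≈0.9725 > 0.04045 → ((0.9725+0.055)/1.055)^2.4 ≈ 0.93869
  L2 = 0.2126×0.57112 + 0.7152×0.02217 + 0.0722×0.93869 ≈ 0.20505
Lighter = 0.20505, Darker = 0.06455
Ratio = (L_lighter + 0.05) / (L_darker + 0.05)
Ratio = (0.20505 + 0.05) / (0.06455 + 0.05) = 0.25505 / 0.11455 ≈ 2.2266
Ratio ≈ 2.23:1


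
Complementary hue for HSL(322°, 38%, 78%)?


Complement = opposite side of color wheel = hue + 180°
H' = (322 + 180) mod 360 = 142°
S and L unchanged.
= HSL(142°, 38%, 78%)


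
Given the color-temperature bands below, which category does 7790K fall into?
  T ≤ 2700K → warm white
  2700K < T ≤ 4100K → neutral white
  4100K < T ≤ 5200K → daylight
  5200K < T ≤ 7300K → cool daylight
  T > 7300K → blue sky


Temperature: 7790K
7790K > 7300K → blue sky
Classification: blue sky


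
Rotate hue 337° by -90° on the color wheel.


New hue = (H + rotation) mod 360
New hue = (337 -90) mod 360
= 247 mod 360
= 247°


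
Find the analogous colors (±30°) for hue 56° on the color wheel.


Base hue: 56°
Left analog: (56 - 30) mod 360 = 26°
Right analog: (56 + 30) mod 360 = 86°
Analogous hues = 26° and 86°


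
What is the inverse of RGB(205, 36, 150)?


Invert: (255-R, 255-G, 255-B)
R: 255-205 = 50
G: 255-36 = 219
B: 255-150 = 105
= RGB(50, 219, 105)


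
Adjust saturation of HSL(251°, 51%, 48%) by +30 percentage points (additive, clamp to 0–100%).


Original S = 51%
Adjustment = +30 percentage points
New S = 51 + (30) = 81
Clamp to [0, 100] → 81
= HSL(251°, 81%, 48%)


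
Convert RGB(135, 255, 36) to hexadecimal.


R = 135 → 87 (hex)
G = 255 → FF (hex)
B = 36 → 24 (hex)
Hex = #87FF24


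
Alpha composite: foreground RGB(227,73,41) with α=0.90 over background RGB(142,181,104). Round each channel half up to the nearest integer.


C = α×F + (1-α)×B, with 1-α = 0.10
R: 0.90×227 + 0.10×142 = 204.30 + 14.20 = 218.50 → 219
G: 0.90×73 + 0.10×181 = 65.70 + 18.10 = 83.80 → 84
B: 0.90×41 + 0.10×104 = 36.90 + 10.40 = 47.30 → 47
= RGB(219, 84, 47)


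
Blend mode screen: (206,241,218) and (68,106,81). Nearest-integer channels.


Screen: C = 255 - (255-A)×(255-B)/255, rounded to nearest integer
R: 255 - (255-206)×(255-68)/255 = 255 - 9163/255 ≈ 255 - 35.933 = 219.067 → 219
G: 255 - (255-241)×(255-106)/255 = 255 - 2086/255 ≈ 255 - 8.180 = 246.820 → 247
B: 255 - (255-218)×(255-81)/255 = 255 - 6438/255 ≈ 255 - 25.247 = 229.753 → 230
= RGB(219, 247, 230)


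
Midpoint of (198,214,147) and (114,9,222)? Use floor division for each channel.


Midpoint: each channel = ⌊(C₁+C₂)/2⌋
R: ⌊(198+114)/2⌋ = 156
G: ⌊(214+9)/2⌋ = 111
B: ⌊(147+222)/2⌋ = 184
= RGB(156, 111, 184)


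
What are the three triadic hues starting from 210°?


Triadic: equally spaced at 120° intervals
H1 = 210°
H2 = (210 + 120) mod 360 = 330°
H3 = (210 + 240) mod 360 = 90°
Triadic = 210°, 330°, 90°


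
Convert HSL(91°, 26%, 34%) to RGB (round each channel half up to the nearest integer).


H=91°, S=0.26, L=0.34
C = (1-|2L-1|)×S = (1-|-0.32|)×0.26 = 0.1768
H' = H/60 = 91/60 ≈ 1.5167; X = C×(1-|H' mod 2 - 1|) ≈ 0.0855
m = L - C/2 = 0.34 - 0.0884 = 0.2516
Sector ⌊H'⌋ = 1 → (R',G',B') = (≈0.0855, 0.1768, 0.0)
RGB = ((R'+m)×255, (G'+m)×255, (B'+m)×255) = (85.9486, 109.242, 64.158)
Round half up → RGB(86, 109, 64)


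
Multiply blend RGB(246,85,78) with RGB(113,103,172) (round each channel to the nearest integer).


Multiply: C = A×B/255, rounded to nearest integer
R: 246×113/255 = 27798/255 ≈ 109.012 → 109
G: 85×103/255 = 8755/255 ≈ 34.333 → 34
B: 78×172/255 = 13416/255 ≈ 52.612 → 53
= RGB(109, 34, 53)


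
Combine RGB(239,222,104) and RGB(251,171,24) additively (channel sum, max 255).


Additive: each channel = min(255, C₁+C₂)
R: 239+251 = 490 → 255
G: 222+171 = 393 → 255
B: 104+24 = 128 → 128
= RGB(255, 255, 128)


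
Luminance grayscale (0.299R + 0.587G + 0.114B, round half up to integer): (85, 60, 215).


Gray = 0.299×R + 0.587×G + 0.114×B
Gray = 0.299×85 + 0.587×60 + 0.114×215
Gray = 25.415 + 35.220 + 24.510
Gray = 85.145 → round half up → 85
Gray = 85


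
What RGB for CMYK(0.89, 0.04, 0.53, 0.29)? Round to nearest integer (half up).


R = 255 × (1-C) × (1-K) = 255 × 0.11 × 0.71 = 19.9155 → 20
G = 255 × (1-M) × (1-K) = 255 × 0.96 × 0.71 = 173.808 → 174
B = 255 × (1-Y) × (1-K) = 255 × 0.47 × 0.71 = 85.0935 → 85
= RGB(20, 174, 85)


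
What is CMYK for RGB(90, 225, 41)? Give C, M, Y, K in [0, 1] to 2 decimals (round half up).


R'=90/255≈0.3529, G'=225/255≈0.8824, B'=41/255≈0.1608
K = 1 - max(R',G',B') = 1 - 225/255 = 30/255 = 0.11764… → 0.12
(1-R'-K)/(1-K) simplifies to (max-R)/max with max = 225:
C = (225-90)/225 = 135/225 = 0.6 → 0.60
M = (225-225)/225 = 0/225 = 0 → 0.00
Y = (225-41)/225 = 184/225 = 0.81777… → 0.82
= CMYK(0.60, 0.00, 0.82, 0.12)


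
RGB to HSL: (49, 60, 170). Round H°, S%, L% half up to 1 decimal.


Normalize: R'=49/255≈0.1922, G'=60/255≈0.2353, B'=170/255≈0.6667
Max=170/255, Min=49/255, Δ=Max-Min=121/255
L = (Max+Min)/2 = (170+49)/510 = 219/510 = 0.42941… → L = 42.9%
L ≤ 0.5 → S = Δ/(Max+Min) = 121/(170+49) = 121/219 = 0.55251… → S = 55.3%
(the 1/255 factors cancel in S and H, so raw channel differences can be used)
Max is B' → H = 60 × ((R-G)/Δ + 4) = 60 × ((49-60)/121 + 4)
  -11/121 + 4 = -0.0909… + 4 = 3.9090…
  H = 60 × 3.9090… = 234.545…° → H = 234.5°
= HSL(234.5°, 55.3%, 42.9%)


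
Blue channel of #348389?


Color: #348389
R = 34 = 52
G = 83 = 131
B = 89 = 137
Blue = 137


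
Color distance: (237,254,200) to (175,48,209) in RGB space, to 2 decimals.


d = √[(R₁-R₂)² + (G₁-G₂)² + (B₁-B₂)²]
d = √[(237-175)² + (254-48)² + (200-209)²]
d = √[3844 + 42436 + 81]
d = √46361
d ≈ 215.32


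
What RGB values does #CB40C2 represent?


CB → 203 (R)
40 → 64 (G)
C2 → 194 (B)
= RGB(203, 64, 194)


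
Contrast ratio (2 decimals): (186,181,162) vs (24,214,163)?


Linearize each sRGB channel c=v/255: c/12.92 if c ≤ 0.04045 else ((c+0.055)/1.055)^2.4
L = 0.2126×R_lin + 0.7152×G_lin + 0.0722×B_lin
Color 1 (186,181,162):
  R=186: 186/255≈0.7294 > 0.04045 → ((0.7294+0.055)/1.055)^2.4 ≈ 0.49102
  G=181: 181/255≈0.7098 > 0.04045 → ((0.7098+0.055)/1.055)^2.4 ≈ 0.46208
  B=162: 162/255≈0.6353 > 0.04045 → ((0.6353+0.055)/1.055)^2.4 ≈ 0.36131
  L1 = 0.2126×0.49102 + 0.7152×0.46208 + 0.0722×0.36131 ≈ 0.46095
Color 2 (24,214,163):
  R=24: 24/255≈0.0941 > 0.04045 → ((0.0941+0.055)/1.055)^2.4 ≈ 0.00913
  G=214: 214/255≈0.8392 > 0.04045 → ((0.8392+0.055)/1.055)^2.4 ≈ 0.67244
  B=163: 163/255≈0.6392 > 0.04045 → ((0.6392+0.055)/1.055)^2.4 ≈ 0.36625
  L2 = 0.2126×0.00913 + 0.7152×0.67244 + 0.0722×0.36625 ≈ 0.50932
Lighter = 0.50932, Darker = 0.46095
Ratio = (L_lighter + 0.05) / (L_darker + 0.05)
Ratio = (0.50932 + 0.05) / (0.46095 + 0.05) = 0.55932 / 0.51095 ≈ 1.0946
Ratio ≈ 1.09:1


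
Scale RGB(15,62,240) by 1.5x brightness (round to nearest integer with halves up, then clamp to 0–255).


Multiply each channel by 1.5, round half up, clamp to [0, 255]
R: 15×1.5 = 22.5 → round → 23
G: 62×1.5 = 93
B: 240×1.5 = 360 → clamp → 255
= RGB(23, 93, 255)


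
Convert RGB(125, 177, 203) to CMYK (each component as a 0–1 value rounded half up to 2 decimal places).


R'=125/255≈0.4902, G'=177/255≈0.6941, B'=203/255≈0.7961
K = 1 - max(R',G',B') = 1 - 203/255 = 52/255 = 0.20392… → 0.20
(1-R'-K)/(1-K) simplifies to (max-R)/max with max = 203:
C = (203-125)/203 = 78/203 = 0.38423… → 0.38
M = (203-177)/203 = 26/203 = 0.12807… → 0.13
Y = (203-203)/203 = 0/203 = 0 → 0.00
= CMYK(0.38, 0.13, 0.00, 0.20)


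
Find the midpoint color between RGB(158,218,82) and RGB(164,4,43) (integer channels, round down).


Midpoint: each channel = ⌊(C₁+C₂)/2⌋
R: ⌊(158+164)/2⌋ = 161
G: ⌊(218+4)/2⌋ = 111
B: ⌊(82+43)/2⌋ = 62
= RGB(161, 111, 62)


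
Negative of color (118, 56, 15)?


Invert: (255-R, 255-G, 255-B)
R: 255-118 = 137
G: 255-56 = 199
B: 255-15 = 240
= RGB(137, 199, 240)


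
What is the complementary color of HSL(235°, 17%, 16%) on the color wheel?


Complement = opposite side of color wheel = hue + 180°
H' = (235 + 180) mod 360 = 55°
S and L unchanged.
= HSL(55°, 17%, 16%)


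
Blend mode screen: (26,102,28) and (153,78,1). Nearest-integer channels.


Screen: C = 255 - (255-A)×(255-B)/255, rounded to nearest integer
R: 255 - (255-26)×(255-153)/255 = 255 - 23358/255 ≈ 255 - 91.600 = 163.400 → 163
G: 255 - (255-102)×(255-78)/255 = 255 - 27081/255 ≈ 255 - 106.200 = 148.800 → 149
B: 255 - (255-28)×(255-1)/255 = 255 - 57658/255 ≈ 255 - 226.110 = 28.890 → 29
= RGB(163, 149, 29)


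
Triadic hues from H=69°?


Triadic: equally spaced at 120° intervals
H1 = 69°
H2 = (69 + 120) mod 360 = 189°
H3 = (69 + 240) mod 360 = 309°
Triadic = 69°, 189°, 309°


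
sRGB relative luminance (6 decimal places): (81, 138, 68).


Linearize each channel (sRGB transfer function): c = v/255; c_lin = c/12.92 if c ≤ 0.04045, else ((c+0.055)/1.055)^2.4
  R: 81/255 ≈ 0.317647 > 0.04045 → ((0.317647+0.055)/1.055)^2.4 ≈ 0.082283
  G: 138/255 ≈ 0.541176 > 0.04045 → ((0.541176+0.055)/1.055)^2.4 ≈ 0.254152
  B: 68/255 ≈ 0.266667 > 0.04045 → ((0.266667+0.055)/1.055)^2.4 ≈ 0.057805
R_lin = 0.082283, G_lin = 0.254152, B_lin = 0.057805
L = 0.2126×R + 0.7152×G + 0.0722×B
L = 0.2126×0.082283 + 0.7152×0.254152 + 0.0722×0.057805
L ≈ 0.203436


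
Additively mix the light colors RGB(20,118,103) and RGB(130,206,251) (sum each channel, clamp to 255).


Additive: each channel = min(255, C₁+C₂)
R: 20+130 = 150 → 150
G: 118+206 = 324 → 255
B: 103+251 = 354 → 255
= RGB(150, 255, 255)


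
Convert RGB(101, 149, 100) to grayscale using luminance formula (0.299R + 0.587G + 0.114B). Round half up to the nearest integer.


Gray = 0.299×R + 0.587×G + 0.114×B
Gray = 0.299×101 + 0.587×149 + 0.114×100
Gray = 30.199 + 87.463 + 11.400
Gray = 129.062 → round half up → 129
Gray = 129


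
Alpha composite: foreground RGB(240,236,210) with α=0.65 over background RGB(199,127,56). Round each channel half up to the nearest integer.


C = α×F + (1-α)×B, with 1-α = 0.35
R: 0.65×240 + 0.35×199 = 156.00 + 69.65 = 225.65 → 226
G: 0.65×236 + 0.35×127 = 153.40 + 44.45 = 197.85 → 198
B: 0.65×210 + 0.35×56 = 136.50 + 19.60 = 156.10 → 156
= RGB(226, 198, 156)


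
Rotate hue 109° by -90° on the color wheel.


New hue = (H + rotation) mod 360
New hue = (109 -90) mod 360
= 19 mod 360
= 19°


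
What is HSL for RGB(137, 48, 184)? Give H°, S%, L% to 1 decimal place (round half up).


Normalize: R'=137/255≈0.5373, G'=48/255≈0.1882, B'=184/255≈0.7216
Max=184/255, Min=48/255, Δ=Max-Min=136/255
L = (Max+Min)/2 = (184+48)/510 = 232/510 = 0.45490… → L = 45.5%
L ≤ 0.5 → S = Δ/(Max+Min) = 136/(184+48) = 136/232 = 0.58620… → S = 58.6%
(the 1/255 factors cancel in S and H, so raw channel differences can be used)
Max is B' → H = 60 × ((R-G)/Δ + 4) = 60 × ((137-48)/136 + 4)
  89/136 + 4 = 0.6544… + 4 = 4.6544…
  H = 60 × 4.6544… = 279.264…° → H = 279.3°
= HSL(279.3°, 58.6%, 45.5%)


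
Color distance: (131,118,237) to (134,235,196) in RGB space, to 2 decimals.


d = √[(R₁-R₂)² + (G₁-G₂)² + (B₁-B₂)²]
d = √[(131-134)² + (118-235)² + (237-196)²]
d = √[9 + 13689 + 1681]
d = √15379
d ≈ 124.01


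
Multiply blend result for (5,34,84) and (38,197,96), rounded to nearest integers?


Multiply: C = A×B/255, rounded to nearest integer
R: 5×38/255 = 190/255 ≈ 0.745 → 1
G: 34×197/255 = 6698/255 ≈ 26.267 → 26
B: 84×96/255 = 8064/255 ≈ 31.624 → 32
= RGB(1, 26, 32)


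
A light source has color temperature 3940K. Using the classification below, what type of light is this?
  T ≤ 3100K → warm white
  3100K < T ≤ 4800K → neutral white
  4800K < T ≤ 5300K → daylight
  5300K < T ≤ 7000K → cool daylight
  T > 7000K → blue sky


Temperature: 3940K
3100K < 3940K ≤ 4800K → neutral white
Classification: neutral white


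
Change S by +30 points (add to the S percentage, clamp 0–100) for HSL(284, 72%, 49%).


Original S = 72%
Adjustment = +30 percentage points
New S = 72 + (30) = 102
Clamp to [0, 100] → 100
= HSL(284°, 100%, 49%)


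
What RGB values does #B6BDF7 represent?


B6 → 182 (R)
BD → 189 (G)
F7 → 247 (B)
= RGB(182, 189, 247)


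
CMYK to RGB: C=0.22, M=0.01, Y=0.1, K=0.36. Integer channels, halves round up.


R = 255 × (1-C) × (1-K) = 255 × 0.78 × 0.64 = 127.296 → 127
G = 255 × (1-M) × (1-K) = 255 × 0.99 × 0.64 = 161.568 → 162
B = 255 × (1-Y) × (1-K) = 255 × 0.90 × 0.64 = 146.88 → 147
= RGB(127, 162, 147)


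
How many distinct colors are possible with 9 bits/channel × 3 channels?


Total bits = 9 bits/channel × 3 channels = 27 bits
Distinct colors = 2^27
= 134,217,728 colors


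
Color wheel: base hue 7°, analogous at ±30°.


Base hue: 7°
Left analog: (7 - 30) mod 360 = 337°
Right analog: (7 + 30) mod 360 = 37°
Analogous hues = 337° and 37°


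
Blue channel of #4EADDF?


Color: #4EADDF
R = 4E = 78
G = AD = 173
B = DF = 223
Blue = 223


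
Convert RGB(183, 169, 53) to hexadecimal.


R = 183 → B7 (hex)
G = 169 → A9 (hex)
B = 53 → 35 (hex)
Hex = #B7A935


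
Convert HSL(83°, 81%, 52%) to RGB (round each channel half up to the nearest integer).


H=83°, S=0.81, L=0.52
C = (1-|2L-1|)×S = (1-|0.04|)×0.81 = 0.7776
H' = H/60 = 83/60 ≈ 1.3833; X = C×(1-|H' mod 2 - 1|) = 0.47952
m = L - C/2 = 0.52 - 0.3888 = 0.1312
Sector ⌊H'⌋ = 1 → (R',G',B') = (0.47952, 0.7776, 0.0)
RGB = ((R'+m)×255, (G'+m)×255, (B'+m)×255) = (155.7336, 231.744, 33.456)
Round half up → RGB(156, 232, 33)


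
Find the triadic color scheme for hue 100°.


Triadic: equally spaced at 120° intervals
H1 = 100°
H2 = (100 + 120) mod 360 = 220°
H3 = (100 + 240) mod 360 = 340°
Triadic = 100°, 220°, 340°


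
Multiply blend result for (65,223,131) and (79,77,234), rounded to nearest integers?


Multiply: C = A×B/255, rounded to nearest integer
R: 65×79/255 = 5135/255 ≈ 20.137 → 20
G: 223×77/255 = 17171/255 ≈ 67.337 → 67
B: 131×234/255 = 30654/255 ≈ 120.212 → 120
= RGB(20, 67, 120)


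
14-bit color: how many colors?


Colors = 2^bits = 2^14
= 16,384 colors


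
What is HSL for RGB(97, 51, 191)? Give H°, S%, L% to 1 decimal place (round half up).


Normalize: R'=97/255≈0.3804, G'=51/255≈0.2000, B'=191/255≈0.7490
Max=191/255, Min=51/255, Δ=Max-Min=140/255
L = (Max+Min)/2 = (191+51)/510 = 242/510 = 0.47450… → L = 47.5%
L ≤ 0.5 → S = Δ/(Max+Min) = 140/(191+51) = 140/242 = 0.57851… → S = 57.9%
(the 1/255 factors cancel in S and H, so raw channel differences can be used)
Max is B' → H = 60 × ((R-G)/Δ + 4) = 60 × ((97-51)/140 + 4)
  46/140 + 4 = 0.3285… + 4 = 4.3285…
  H = 60 × 4.3285… = 259.714…° → H = 259.7°
= HSL(259.7°, 57.9%, 47.5%)


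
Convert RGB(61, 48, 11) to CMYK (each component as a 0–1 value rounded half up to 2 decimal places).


R'=61/255≈0.2392, G'=48/255≈0.1882, B'=11/255≈0.0431
K = 1 - max(R',G',B') = 1 - 61/255 = 194/255 = 0.76078… → 0.76
(1-R'-K)/(1-K) simplifies to (max-R)/max with max = 61:
C = (61-61)/61 = 0/61 = 0 → 0.00
M = (61-48)/61 = 13/61 = 0.21311… → 0.21
Y = (61-11)/61 = 50/61 = 0.81967… → 0.82
= CMYK(0.00, 0.21, 0.82, 0.76)


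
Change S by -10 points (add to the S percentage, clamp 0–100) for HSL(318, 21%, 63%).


Original S = 21%
Adjustment = -10 percentage points
New S = 21 + (-10) = 11
Clamp to [0, 100] → 11
= HSL(318°, 11%, 63%)


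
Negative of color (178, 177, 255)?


Invert: (255-R, 255-G, 255-B)
R: 255-178 = 77
G: 255-177 = 78
B: 255-255 = 0
= RGB(77, 78, 0)


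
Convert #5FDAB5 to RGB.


5F → 95 (R)
DA → 218 (G)
B5 → 181 (B)
= RGB(95, 218, 181)


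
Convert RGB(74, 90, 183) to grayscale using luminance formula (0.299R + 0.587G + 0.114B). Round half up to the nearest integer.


Gray = 0.299×R + 0.587×G + 0.114×B
Gray = 0.299×74 + 0.587×90 + 0.114×183
Gray = 22.126 + 52.830 + 20.862
Gray = 95.818 → round half up → 96
Gray = 96


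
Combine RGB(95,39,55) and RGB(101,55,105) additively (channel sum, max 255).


Additive: each channel = min(255, C₁+C₂)
R: 95+101 = 196 → 196
G: 39+55 = 94 → 94
B: 55+105 = 160 → 160
= RGB(196, 94, 160)


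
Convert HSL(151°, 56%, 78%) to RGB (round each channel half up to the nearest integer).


H=151°, S=0.56, L=0.78
C = (1-|2L-1|)×S = (1-|0.56|)×0.56 = 0.2464
H' = H/60 = 151/60 ≈ 2.5167; X = C×(1-|H' mod 2 - 1|) ≈ 0.1273
m = L - C/2 = 0.78 - 0.1232 = 0.6568
Sector ⌊H'⌋ = 2 → (R',G',B') = (0.0, 0.2464, ≈0.1273)
RGB = ((R'+m)×255, (G'+m)×255, (B'+m)×255) = (167.484, 230.316, 199.9472)
Round half up → RGB(167, 230, 200)


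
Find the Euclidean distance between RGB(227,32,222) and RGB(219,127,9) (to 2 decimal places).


d = √[(R₁-R₂)² + (G₁-G₂)² + (B₁-B₂)²]
d = √[(227-219)² + (32-127)² + (222-9)²]
d = √[64 + 9025 + 45369]
d = √54458
d ≈ 233.36


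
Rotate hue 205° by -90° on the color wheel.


New hue = (H + rotation) mod 360
New hue = (205 -90) mod 360
= 115 mod 360
= 115°


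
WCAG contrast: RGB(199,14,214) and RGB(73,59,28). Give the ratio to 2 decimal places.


Linearize each sRGB channel c=v/255: c/12.92 if c ≤ 0.04045 else ((c+0.055)/1.055)^2.4
L = 0.2126×R_lin + 0.7152×G_lin + 0.0722×B_lin
Color 1 (199,14,214):
  R=199: 199/255≈0.7804 > 0.04045 → ((0.7804+0.055)/1.055)^2.4 ≈ 0.57112
  G=14: 14/255≈0.0549 > 0.04045 → ((0.0549+0.055)/1.055)^2.4 ≈ 0.00439
  B=214: 214/255≈0.8392 > 0.04045 → ((0.8392+0.055)/1.055)^2.4 ≈ 0.67244
  L1 = 0.2126×0.57112 + 0.7152×0.00439 + 0.0722×0.67244 ≈ 0.17311
Color 2 (73,59,28):
  R=73: 73/255≈0.2863 > 0.04045 → ((0.2863+0.055)/1.055)^2.4 ≈ 0.06663
  G=59: 59/255≈0.2314 > 0.04045 → ((0.2314+0.055)/1.055)^2.4 ≈ 0.04374
  B=28: 28/255≈0.1098 > 0.04045 → ((0.1098+0.055)/1.055)^2.4 ≈ 0.01161
  L2 = 0.2126×0.06663 + 0.7152×0.04374 + 0.0722×0.01161 ≈ 0.04628
Lighter = 0.17311, Darker = 0.04628
Ratio = (L_lighter + 0.05) / (L_darker + 0.05)
Ratio = (0.17311 + 0.05) / (0.04628 + 0.05) = 0.22311 / 0.09628 ≈ 2.3173
Ratio ≈ 2.32:1


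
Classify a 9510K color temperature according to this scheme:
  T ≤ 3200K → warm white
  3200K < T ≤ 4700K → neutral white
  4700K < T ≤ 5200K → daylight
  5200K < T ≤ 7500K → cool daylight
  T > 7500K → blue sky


Temperature: 9510K
9510K > 7500K → blue sky
Classification: blue sky


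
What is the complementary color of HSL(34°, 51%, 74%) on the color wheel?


Complement = opposite side of color wheel = hue + 180°
H' = (34 + 180) mod 360 = 214°
S and L unchanged.
= HSL(214°, 51%, 74%)


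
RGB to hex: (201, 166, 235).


R = 201 → C9 (hex)
G = 166 → A6 (hex)
B = 235 → EB (hex)
Hex = #C9A6EB


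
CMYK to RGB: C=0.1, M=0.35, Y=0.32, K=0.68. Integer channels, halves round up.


R = 255 × (1-C) × (1-K) = 255 × 0.90 × 0.32 = 73.44 → 73
G = 255 × (1-M) × (1-K) = 255 × 0.65 × 0.32 = 53.04 → 53
B = 255 × (1-Y) × (1-K) = 255 × 0.68 × 0.32 = 55.488 → 55
= RGB(73, 53, 55)


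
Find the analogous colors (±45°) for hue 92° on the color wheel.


Base hue: 92°
Left analog: (92 - 45) mod 360 = 47°
Right analog: (92 + 45) mod 360 = 137°
Analogous hues = 47° and 137°


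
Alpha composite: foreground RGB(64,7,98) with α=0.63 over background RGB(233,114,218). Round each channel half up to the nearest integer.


C = α×F + (1-α)×B, with 1-α = 0.37
R: 0.63×64 + 0.37×233 = 40.32 + 86.21 = 126.53 → 127
G: 0.63×7 + 0.37×114 = 4.41 + 42.18 = 46.59 → 47
B: 0.63×98 + 0.37×218 = 61.74 + 80.66 = 142.40 → 142
= RGB(127, 47, 142)


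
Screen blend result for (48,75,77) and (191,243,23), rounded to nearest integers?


Screen: C = 255 - (255-A)×(255-B)/255, rounded to nearest integer
R: 255 - (255-48)×(255-191)/255 = 255 - 13248/255 ≈ 255 - 51.953 = 203.047 → 203
G: 255 - (255-75)×(255-243)/255 = 255 - 2160/255 ≈ 255 - 8.471 = 246.529 → 247
B: 255 - (255-77)×(255-23)/255 = 255 - 41296/255 ≈ 255 - 161.945 = 93.055 → 93
= RGB(203, 247, 93)


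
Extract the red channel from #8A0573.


Color: #8A0573
R = 8A = 138
G = 05 = 5
B = 73 = 115
Red = 138


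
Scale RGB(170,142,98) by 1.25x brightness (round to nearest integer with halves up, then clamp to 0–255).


Multiply each channel by 1.25, round half up, clamp to [0, 255]
R: 170×1.25 = 212.5 → round → 213
G: 142×1.25 = 177.5 → round → 178
B: 98×1.25 = 122.5 → round → 123
= RGB(213, 178, 123)


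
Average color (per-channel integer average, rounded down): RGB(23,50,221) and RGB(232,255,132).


Midpoint: each channel = ⌊(C₁+C₂)/2⌋
R: ⌊(23+232)/2⌋ = 127
G: ⌊(50+255)/2⌋ = 152
B: ⌊(221+132)/2⌋ = 176
= RGB(127, 152, 176)


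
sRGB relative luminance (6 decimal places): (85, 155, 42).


Linearize each channel (sRGB transfer function): c = v/255; c_lin = c/12.92 if c ≤ 0.04045, else ((c+0.055)/1.055)^2.4
  R: 85/255 ≈ 0.333333 > 0.04045 → ((0.333333+0.055)/1.055)^2.4 ≈ 0.090842
  G: 155/255 ≈ 0.607843 > 0.04045 → ((0.607843+0.055)/1.055)^2.4 ≈ 0.327778
  B: 42/255 ≈ 0.164706 > 0.04045 → ((0.164706+0.055)/1.055)^2.4 ≈ 0.023153
R_lin = 0.090842, G_lin = 0.327778, B_lin = 0.023153
L = 0.2126×R + 0.7152×G + 0.0722×B
L = 0.2126×0.090842 + 0.7152×0.327778 + 0.0722×0.023153
L ≈ 0.255412


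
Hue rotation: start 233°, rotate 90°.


New hue = (H + rotation) mod 360
New hue = (233 + 90) mod 360
= 323 mod 360
= 323°


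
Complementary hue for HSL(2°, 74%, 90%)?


Complement = opposite side of color wheel = hue + 180°
H' = (2 + 180) mod 360 = 182°
S and L unchanged.
= HSL(182°, 74%, 90%)


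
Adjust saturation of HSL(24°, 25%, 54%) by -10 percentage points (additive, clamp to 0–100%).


Original S = 25%
Adjustment = -10 percentage points
New S = 25 + (-10) = 15
Clamp to [0, 100] → 15
= HSL(24°, 15%, 54%)


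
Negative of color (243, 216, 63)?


Invert: (255-R, 255-G, 255-B)
R: 255-243 = 12
G: 255-216 = 39
B: 255-63 = 192
= RGB(12, 39, 192)


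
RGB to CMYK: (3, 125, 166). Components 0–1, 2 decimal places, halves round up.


R'=3/255≈0.0118, G'=125/255≈0.4902, B'=166/255≈0.6510
K = 1 - max(R',G',B') = 1 - 166/255 = 89/255 = 0.34901… → 0.35
(1-R'-K)/(1-K) simplifies to (max-R)/max with max = 166:
C = (166-3)/166 = 163/166 = 0.98192… → 0.98
M = (166-125)/166 = 41/166 = 0.24698… → 0.25
Y = (166-166)/166 = 0/166 = 0 → 0.00
= CMYK(0.98, 0.25, 0.00, 0.35)


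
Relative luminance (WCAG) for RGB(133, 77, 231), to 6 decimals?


Linearize each channel (sRGB transfer function): c = v/255; c_lin = c/12.92 if c ≤ 0.04045, else ((c+0.055)/1.055)^2.4
  R: 133/255 ≈ 0.521569 > 0.04045 → ((0.521569+0.055)/1.055)^2.4 ≈ 0.234551
  G: 77/255 ≈ 0.301961 > 0.04045 → ((0.301961+0.055)/1.055)^2.4 ≈ 0.074214
  B: 231/255 ≈ 0.905882 > 0.04045 → ((0.905882+0.055)/1.055)^2.4 ≈ 0.799103
R_lin = 0.234551, G_lin = 0.074214, B_lin = 0.799103
L = 0.2126×R + 0.7152×G + 0.0722×B
L = 0.2126×0.234551 + 0.7152×0.074214 + 0.0722×0.799103
L ≈ 0.160638


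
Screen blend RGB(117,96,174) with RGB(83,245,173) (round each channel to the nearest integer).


Screen: C = 255 - (255-A)×(255-B)/255, rounded to nearest integer
R: 255 - (255-117)×(255-83)/255 = 255 - 23736/255 ≈ 255 - 93.082 = 161.918 → 162
G: 255 - (255-96)×(255-245)/255 = 255 - 1590/255 ≈ 255 - 6.235 = 248.765 → 249
B: 255 - (255-174)×(255-173)/255 = 255 - 6642/255 ≈ 255 - 26.047 = 228.953 → 229
= RGB(162, 249, 229)


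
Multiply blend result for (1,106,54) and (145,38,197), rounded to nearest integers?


Multiply: C = A×B/255, rounded to nearest integer
R: 1×145/255 = 145/255 ≈ 0.569 → 1
G: 106×38/255 = 4028/255 ≈ 15.796 → 16
B: 54×197/255 = 10638/255 ≈ 41.718 → 42
= RGB(1, 16, 42)


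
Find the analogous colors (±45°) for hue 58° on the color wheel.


Base hue: 58°
Left analog: (58 - 45) mod 360 = 13°
Right analog: (58 + 45) mod 360 = 103°
Analogous hues = 13° and 103°


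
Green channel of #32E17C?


Color: #32E17C
R = 32 = 50
G = E1 = 225
B = 7C = 124
Green = 225


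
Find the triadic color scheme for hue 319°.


Triadic: equally spaced at 120° intervals
H1 = 319°
H2 = (319 + 120) mod 360 = 79°
H3 = (319 + 240) mod 360 = 199°
Triadic = 319°, 79°, 199°


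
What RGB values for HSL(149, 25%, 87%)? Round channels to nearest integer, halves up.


H=149°, S=0.25, L=0.87
C = (1-|2L-1|)×S = (1-|0.74|)×0.25 = 0.065
H' = H/60 = 149/60 ≈ 2.4833; X = C×(1-|H' mod 2 - 1|) ≈ 0.0314
m = L - C/2 = 0.87 - 0.0325 = 0.8375
Sector ⌊H'⌋ = 2 → (R',G',B') = (0.0, 0.065, ≈0.0314)
RGB = ((R'+m)×255, (G'+m)×255, (B'+m)×255) = (213.5625, 230.1375, 221.57375)
Round half up → RGB(214, 230, 222)


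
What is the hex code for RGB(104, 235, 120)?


R = 104 → 68 (hex)
G = 235 → EB (hex)
B = 120 → 78 (hex)
Hex = #68EB78


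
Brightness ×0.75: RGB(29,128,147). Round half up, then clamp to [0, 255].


Multiply each channel by 0.75, round half up, clamp to [0, 255]
R: 29×0.75 = 21.75 → round → 22
G: 128×0.75 = 96
B: 147×0.75 = 110.25 → round → 110
= RGB(22, 96, 110)


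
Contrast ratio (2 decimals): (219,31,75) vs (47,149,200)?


Linearize each sRGB channel c=v/255: c/12.92 if c ≤ 0.04045 else ((c+0.055)/1.055)^2.4
L = 0.2126×R_lin + 0.7152×G_lin + 0.0722×B_lin
Color 1 (219,31,75):
  R=219: 219/255≈0.8588 > 0.04045 → ((0.8588+0.055)/1.055)^2.4 ≈ 0.70838
  G=31: 31/255≈0.1216 > 0.04045 → ((0.1216+0.055)/1.055)^2.4 ≈ 0.01370
  B=75: 75/255≈0.2941 > 0.04045 → ((0.2941+0.055)/1.055)^2.4 ≈ 0.07036
  L1 = 0.2126×0.70838 + 0.7152×0.01370 + 0.0722×0.07036 ≈ 0.16548
Color 2 (47,149,200):
  R=47: 47/255≈0.1843 > 0.04045 → ((0.1843+0.055)/1.055)^2.4 ≈ 0.02843
  G=149: 149/255≈0.5843 > 0.04045 → ((0.5843+0.055)/1.055)^2.4 ≈ 0.30054
  B=200: 200/255≈0.7843 > 0.04045 → ((0.7843+0.055)/1.055)^2.4 ≈ 0.57758
  L2 = 0.2126×0.02843 + 0.7152×0.30054 + 0.0722×0.57758 ≈ 0.26269
Lighter = 0.26269, Darker = 0.16548
Ratio = (L_lighter + 0.05) / (L_darker + 0.05)
Ratio = (0.26269 + 0.05) / (0.16548 + 0.05) = 0.31269 / 0.21548 ≈ 1.4511
Ratio ≈ 1.45:1


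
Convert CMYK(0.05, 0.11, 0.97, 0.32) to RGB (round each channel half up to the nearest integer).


R = 255 × (1-C) × (1-K) = 255 × 0.95 × 0.68 = 164.73 → 165
G = 255 × (1-M) × (1-K) = 255 × 0.89 × 0.68 = 154.326 → 154
B = 255 × (1-Y) × (1-K) = 255 × 0.03 × 0.68 = 5.202 → 5
= RGB(165, 154, 5)


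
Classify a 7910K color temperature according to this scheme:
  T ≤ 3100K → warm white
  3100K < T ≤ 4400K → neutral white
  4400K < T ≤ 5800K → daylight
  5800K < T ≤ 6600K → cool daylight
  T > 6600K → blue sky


Temperature: 7910K
7910K > 6600K → blue sky
Classification: blue sky


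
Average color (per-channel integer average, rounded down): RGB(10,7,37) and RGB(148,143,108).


Midpoint: each channel = ⌊(C₁+C₂)/2⌋
R: ⌊(10+148)/2⌋ = 79
G: ⌊(7+143)/2⌋ = 75
B: ⌊(37+108)/2⌋ = 72
= RGB(79, 75, 72)


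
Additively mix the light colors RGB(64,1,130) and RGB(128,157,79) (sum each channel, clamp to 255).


Additive: each channel = min(255, C₁+C₂)
R: 64+128 = 192 → 192
G: 1+157 = 158 → 158
B: 130+79 = 209 → 209
= RGB(192, 158, 209)


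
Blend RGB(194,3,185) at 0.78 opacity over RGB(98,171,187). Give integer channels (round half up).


C = α×F + (1-α)×B, with 1-α = 0.22
R: 0.78×194 + 0.22×98 = 151.32 + 21.56 = 172.88 → 173
G: 0.78×3 + 0.22×171 = 2.34 + 37.62 = 39.96 → 40
B: 0.78×185 + 0.22×187 = 144.30 + 41.14 = 185.44 → 185
= RGB(173, 40, 185)


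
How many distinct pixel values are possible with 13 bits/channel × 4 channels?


Total bits = 13 bits/channel × 4 channels = 52 bits
Distinct pixel values = 2^52
= 4,503,599,627,370,496 pixel values


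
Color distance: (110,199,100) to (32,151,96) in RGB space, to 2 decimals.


d = √[(R₁-R₂)² + (G₁-G₂)² + (B₁-B₂)²]
d = √[(110-32)² + (199-151)² + (100-96)²]
d = √[6084 + 2304 + 16]
d = √8404
d ≈ 91.67


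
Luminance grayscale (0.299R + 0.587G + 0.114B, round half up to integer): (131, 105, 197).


Gray = 0.299×R + 0.587×G + 0.114×B
Gray = 0.299×131 + 0.587×105 + 0.114×197
Gray = 39.169 + 61.635 + 22.458
Gray = 123.262 → round half up → 123
Gray = 123
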